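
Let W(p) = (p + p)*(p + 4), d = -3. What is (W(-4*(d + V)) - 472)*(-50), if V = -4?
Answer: -66000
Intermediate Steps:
W(p) = 2*p*(4 + p) (W(p) = (2*p)*(4 + p) = 2*p*(4 + p))
(W(-4*(d + V)) - 472)*(-50) = (2*(-4*(-3 - 4))*(4 - 4*(-3 - 4)) - 472)*(-50) = (2*(-4*(-7))*(4 - 4*(-7)) - 472)*(-50) = (2*28*(4 + 28) - 472)*(-50) = (2*28*32 - 472)*(-50) = (1792 - 472)*(-50) = 1320*(-50) = -66000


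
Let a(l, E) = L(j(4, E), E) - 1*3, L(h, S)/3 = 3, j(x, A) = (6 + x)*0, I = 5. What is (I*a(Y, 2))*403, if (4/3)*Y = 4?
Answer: 12090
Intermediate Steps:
j(x, A) = 0
Y = 3 (Y = (3/4)*4 = 3)
L(h, S) = 9 (L(h, S) = 3*3 = 9)
a(l, E) = 6 (a(l, E) = 9 - 1*3 = 9 - 3 = 6)
(I*a(Y, 2))*403 = (5*6)*403 = 30*403 = 12090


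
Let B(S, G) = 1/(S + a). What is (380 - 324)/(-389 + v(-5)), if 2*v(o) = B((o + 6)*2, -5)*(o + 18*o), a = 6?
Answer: -896/6319 ≈ -0.14179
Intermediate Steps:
B(S, G) = 1/(6 + S) (B(S, G) = 1/(S + 6) = 1/(6 + S))
v(o) = 19*o/(2*(18 + 2*o)) (v(o) = ((o + 18*o)/(6 + (o + 6)*2))/2 = ((19*o)/(6 + (6 + o)*2))/2 = ((19*o)/(6 + (12 + 2*o)))/2 = ((19*o)/(18 + 2*o))/2 = (19*o/(18 + 2*o))/2 = 19*o/(2*(18 + 2*o)))
(380 - 324)/(-389 + v(-5)) = (380 - 324)/(-389 + (19/4)*(-5)/(9 - 5)) = 56/(-389 + (19/4)*(-5)/4) = 56/(-389 + (19/4)*(-5)*(¼)) = 56/(-389 - 95/16) = 56/(-6319/16) = 56*(-16/6319) = -896/6319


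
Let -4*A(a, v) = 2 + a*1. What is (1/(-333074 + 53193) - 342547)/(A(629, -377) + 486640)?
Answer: -127829862544/181542851483 ≈ -0.70413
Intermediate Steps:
A(a, v) = -½ - a/4 (A(a, v) = -(2 + a*1)/4 = -(2 + a)/4 = -½ - a/4)
(1/(-333074 + 53193) - 342547)/(A(629, -377) + 486640) = (1/(-333074 + 53193) - 342547)/((-½ - ¼*629) + 486640) = (1/(-279881) - 342547)/((-½ - 629/4) + 486640) = (-1/279881 - 342547)/(-631/4 + 486640) = -95872396908/(279881*1945929/4) = -95872396908/279881*4/1945929 = -127829862544/181542851483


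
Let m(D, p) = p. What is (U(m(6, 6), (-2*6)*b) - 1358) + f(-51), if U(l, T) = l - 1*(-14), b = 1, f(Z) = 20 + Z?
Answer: -1369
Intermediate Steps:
U(l, T) = 14 + l (U(l, T) = l + 14 = 14 + l)
(U(m(6, 6), (-2*6)*b) - 1358) + f(-51) = ((14 + 6) - 1358) + (20 - 51) = (20 - 1358) - 31 = -1338 - 31 = -1369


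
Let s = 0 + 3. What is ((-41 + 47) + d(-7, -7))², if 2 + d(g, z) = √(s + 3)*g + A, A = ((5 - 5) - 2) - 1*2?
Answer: 294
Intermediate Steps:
s = 3
A = -4 (A = (0 - 2) - 2 = -2 - 2 = -4)
d(g, z) = -6 + g*√6 (d(g, z) = -2 + (√(3 + 3)*g - 4) = -2 + (√6*g - 4) = -2 + (g*√6 - 4) = -2 + (-4 + g*√6) = -6 + g*√6)
((-41 + 47) + d(-7, -7))² = ((-41 + 47) + (-6 - 7*√6))² = (6 + (-6 - 7*√6))² = (-7*√6)² = 294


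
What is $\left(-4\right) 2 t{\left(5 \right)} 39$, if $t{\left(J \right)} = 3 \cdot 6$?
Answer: $-5616$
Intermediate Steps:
$t{\left(J \right)} = 18$
$\left(-4\right) 2 t{\left(5 \right)} 39 = \left(-4\right) 2 \cdot 18 \cdot 39 = \left(-8\right) 18 \cdot 39 = \left(-144\right) 39 = -5616$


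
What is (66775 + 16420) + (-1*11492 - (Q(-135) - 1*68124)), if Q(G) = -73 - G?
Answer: 139765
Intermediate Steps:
(66775 + 16420) + (-1*11492 - (Q(-135) - 1*68124)) = (66775 + 16420) + (-1*11492 - ((-73 - 1*(-135)) - 1*68124)) = 83195 + (-11492 - ((-73 + 135) - 68124)) = 83195 + (-11492 - (62 - 68124)) = 83195 + (-11492 - 1*(-68062)) = 83195 + (-11492 + 68062) = 83195 + 56570 = 139765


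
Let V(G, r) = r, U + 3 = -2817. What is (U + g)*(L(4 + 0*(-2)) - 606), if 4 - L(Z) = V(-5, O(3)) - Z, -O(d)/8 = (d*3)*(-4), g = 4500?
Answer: -1488480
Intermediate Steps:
U = -2820 (U = -3 - 2817 = -2820)
O(d) = 96*d (O(d) = -8*d*3*(-4) = -8*3*d*(-4) = -(-96)*d = 96*d)
L(Z) = -284 + Z (L(Z) = 4 - (96*3 - Z) = 4 - (288 - Z) = 4 + (-288 + Z) = -284 + Z)
(U + g)*(L(4 + 0*(-2)) - 606) = (-2820 + 4500)*((-284 + (4 + 0*(-2))) - 606) = 1680*((-284 + (4 + 0)) - 606) = 1680*((-284 + 4) - 606) = 1680*(-280 - 606) = 1680*(-886) = -1488480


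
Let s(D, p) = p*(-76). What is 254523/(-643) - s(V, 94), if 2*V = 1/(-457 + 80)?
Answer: 4339069/643 ≈ 6748.2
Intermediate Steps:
V = -1/754 (V = 1/(2*(-457 + 80)) = (½)/(-377) = (½)*(-1/377) = -1/754 ≈ -0.0013263)
s(D, p) = -76*p
254523/(-643) - s(V, 94) = 254523/(-643) - (-76)*94 = 254523*(-1/643) - 1*(-7144) = -254523/643 + 7144 = 4339069/643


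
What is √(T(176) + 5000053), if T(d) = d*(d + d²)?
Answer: √10482805 ≈ 3237.7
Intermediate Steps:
√(T(176) + 5000053) = √(176²*(1 + 176) + 5000053) = √(30976*177 + 5000053) = √(5482752 + 5000053) = √10482805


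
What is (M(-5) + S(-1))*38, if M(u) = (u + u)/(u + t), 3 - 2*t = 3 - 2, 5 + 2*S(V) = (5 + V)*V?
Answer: -76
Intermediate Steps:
S(V) = -5/2 + V*(5 + V)/2 (S(V) = -5/2 + ((5 + V)*V)/2 = -5/2 + (V*(5 + V))/2 = -5/2 + V*(5 + V)/2)
t = 1 (t = 3/2 - (3 - 2)/2 = 3/2 - ½*1 = 3/2 - ½ = 1)
M(u) = 2*u/(1 + u) (M(u) = (u + u)/(u + 1) = (2*u)/(1 + u) = 2*u/(1 + u))
(M(-5) + S(-1))*38 = (2*(-5)/(1 - 5) + (-5/2 + (½)*(-1)² + (5/2)*(-1)))*38 = (2*(-5)/(-4) + (-5/2 + (½)*1 - 5/2))*38 = (2*(-5)*(-¼) + (-5/2 + ½ - 5/2))*38 = (5/2 - 9/2)*38 = -2*38 = -76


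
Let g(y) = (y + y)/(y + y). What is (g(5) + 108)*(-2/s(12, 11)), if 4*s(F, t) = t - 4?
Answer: -872/7 ≈ -124.57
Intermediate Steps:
s(F, t) = -1 + t/4 (s(F, t) = (t - 4)/4 = (-4 + t)/4 = -1 + t/4)
g(y) = 1 (g(y) = (2*y)/((2*y)) = (2*y)*(1/(2*y)) = 1)
(g(5) + 108)*(-2/s(12, 11)) = (1 + 108)*(-2/(-1 + (¼)*11)) = 109*(-2/(-1 + 11/4)) = 109*(-2/7/4) = 109*(-2*4/7) = 109*(-8/7) = -872/7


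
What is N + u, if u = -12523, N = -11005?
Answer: -23528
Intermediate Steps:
N + u = -11005 - 12523 = -23528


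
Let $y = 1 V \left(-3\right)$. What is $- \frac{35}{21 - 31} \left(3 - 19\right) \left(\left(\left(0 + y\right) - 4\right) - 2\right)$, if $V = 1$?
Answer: $504$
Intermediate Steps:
$y = -3$ ($y = 1 \cdot 1 \left(-3\right) = 1 \left(-3\right) = -3$)
$- \frac{35}{21 - 31} \left(3 - 19\right) \left(\left(\left(0 + y\right) - 4\right) - 2\right) = - \frac{35}{21 - 31} \left(3 - 19\right) \left(\left(\left(0 - 3\right) - 4\right) - 2\right) = - \frac{35}{-10} \left(- 16 \left(\left(-3 - 4\right) - 2\right)\right) = \left(-35\right) \left(- \frac{1}{10}\right) \left(- 16 \left(-7 - 2\right)\right) = \frac{7 \left(\left(-16\right) \left(-9\right)\right)}{2} = \frac{7}{2} \cdot 144 = 504$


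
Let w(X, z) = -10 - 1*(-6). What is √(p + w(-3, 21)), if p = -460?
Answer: 4*I*√29 ≈ 21.541*I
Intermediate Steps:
w(X, z) = -4 (w(X, z) = -10 + 6 = -4)
√(p + w(-3, 21)) = √(-460 - 4) = √(-464) = 4*I*√29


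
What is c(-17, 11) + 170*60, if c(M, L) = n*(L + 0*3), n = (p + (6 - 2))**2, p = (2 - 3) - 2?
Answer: 10211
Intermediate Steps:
p = -3 (p = -1 - 2 = -3)
n = 1 (n = (-3 + (6 - 2))**2 = (-3 + 4)**2 = 1**2 = 1)
c(M, L) = L (c(M, L) = 1*(L + 0*3) = 1*(L + 0) = 1*L = L)
c(-17, 11) + 170*60 = 11 + 170*60 = 11 + 10200 = 10211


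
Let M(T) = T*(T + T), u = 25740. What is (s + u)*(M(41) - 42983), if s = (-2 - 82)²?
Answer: -1299410316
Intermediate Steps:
s = 7056 (s = (-84)² = 7056)
M(T) = 2*T² (M(T) = T*(2*T) = 2*T²)
(s + u)*(M(41) - 42983) = (7056 + 25740)*(2*41² - 42983) = 32796*(2*1681 - 42983) = 32796*(3362 - 42983) = 32796*(-39621) = -1299410316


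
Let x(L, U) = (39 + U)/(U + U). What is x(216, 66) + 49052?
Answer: 2158323/44 ≈ 49053.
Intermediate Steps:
x(L, U) = (39 + U)/(2*U) (x(L, U) = (39 + U)/((2*U)) = (39 + U)*(1/(2*U)) = (39 + U)/(2*U))
x(216, 66) + 49052 = (½)*(39 + 66)/66 + 49052 = (½)*(1/66)*105 + 49052 = 35/44 + 49052 = 2158323/44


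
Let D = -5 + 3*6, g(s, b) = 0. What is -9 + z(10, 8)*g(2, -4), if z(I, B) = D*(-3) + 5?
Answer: -9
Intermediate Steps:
D = 13 (D = -5 + 18 = 13)
z(I, B) = -34 (z(I, B) = 13*(-3) + 5 = -39 + 5 = -34)
-9 + z(10, 8)*g(2, -4) = -9 - 34*0 = -9 + 0 = -9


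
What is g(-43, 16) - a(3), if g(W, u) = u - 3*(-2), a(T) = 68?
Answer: -46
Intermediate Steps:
g(W, u) = 6 + u (g(W, u) = u + 6 = 6 + u)
g(-43, 16) - a(3) = (6 + 16) - 1*68 = 22 - 68 = -46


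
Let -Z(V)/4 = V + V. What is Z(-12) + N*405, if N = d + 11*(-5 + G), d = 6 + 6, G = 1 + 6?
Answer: 13866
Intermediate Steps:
G = 7
d = 12
N = 34 (N = 12 + 11*(-5 + 7) = 12 + 11*2 = 12 + 22 = 34)
Z(V) = -8*V (Z(V) = -4*(V + V) = -8*V)
Z(-12) + N*405 = -8*(-12) + 34*405 = 96 + 13770 = 13866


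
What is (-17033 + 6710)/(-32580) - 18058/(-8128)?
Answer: 9336597/3677920 ≈ 2.5386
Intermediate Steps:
(-17033 + 6710)/(-32580) - 18058/(-8128) = -10323*(-1/32580) - 18058*(-1/8128) = 1147/3620 + 9029/4064 = 9336597/3677920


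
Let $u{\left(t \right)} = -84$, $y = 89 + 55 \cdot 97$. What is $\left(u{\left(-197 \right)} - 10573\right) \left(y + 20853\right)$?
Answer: $-280033989$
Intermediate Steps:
$y = 5424$ ($y = 89 + 5335 = 5424$)
$\left(u{\left(-197 \right)} - 10573\right) \left(y + 20853\right) = \left(-84 - 10573\right) \left(5424 + 20853\right) = \left(-10657\right) 26277 = -280033989$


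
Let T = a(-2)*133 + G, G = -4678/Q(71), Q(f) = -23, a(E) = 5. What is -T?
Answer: -19973/23 ≈ -868.39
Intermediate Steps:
G = 4678/23 (G = -4678/(-23) = -4678*(-1/23) = 4678/23 ≈ 203.39)
T = 19973/23 (T = 5*133 + 4678/23 = 665 + 4678/23 = 19973/23 ≈ 868.39)
-T = -1*19973/23 = -19973/23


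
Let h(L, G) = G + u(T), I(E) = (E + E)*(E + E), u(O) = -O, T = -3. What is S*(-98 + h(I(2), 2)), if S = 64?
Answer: -5952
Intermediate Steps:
I(E) = 4*E² (I(E) = (2*E)*(2*E) = 4*E²)
h(L, G) = 3 + G (h(L, G) = G - 1*(-3) = G + 3 = 3 + G)
S*(-98 + h(I(2), 2)) = 64*(-98 + (3 + 2)) = 64*(-98 + 5) = 64*(-93) = -5952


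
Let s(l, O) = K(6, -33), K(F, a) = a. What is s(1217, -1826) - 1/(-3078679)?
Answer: -101596406/3078679 ≈ -33.000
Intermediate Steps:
s(l, O) = -33
s(1217, -1826) - 1/(-3078679) = -33 - 1/(-3078679) = -33 - 1*(-1/3078679) = -33 + 1/3078679 = -101596406/3078679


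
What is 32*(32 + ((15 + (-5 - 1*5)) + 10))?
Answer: 1504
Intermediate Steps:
32*(32 + ((15 + (-5 - 1*5)) + 10)) = 32*(32 + ((15 + (-5 - 5)) + 10)) = 32*(32 + ((15 - 10) + 10)) = 32*(32 + (5 + 10)) = 32*(32 + 15) = 32*47 = 1504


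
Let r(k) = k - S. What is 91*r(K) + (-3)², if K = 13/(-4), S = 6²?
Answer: -14251/4 ≈ -3562.8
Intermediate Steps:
S = 36
K = -13/4 (K = 13*(-¼) = -13/4 ≈ -3.2500)
r(k) = -36 + k (r(k) = k - 1*36 = k - 36 = -36 + k)
91*r(K) + (-3)² = 91*(-36 - 13/4) + (-3)² = 91*(-157/4) + 9 = -14287/4 + 9 = -14251/4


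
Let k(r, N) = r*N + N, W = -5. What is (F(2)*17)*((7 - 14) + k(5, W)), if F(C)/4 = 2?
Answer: -5032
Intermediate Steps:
F(C) = 8 (F(C) = 4*2 = 8)
k(r, N) = N + N*r (k(r, N) = N*r + N = N + N*r)
(F(2)*17)*((7 - 14) + k(5, W)) = (8*17)*((7 - 14) - 5*(1 + 5)) = 136*(-7 - 5*6) = 136*(-7 - 30) = 136*(-37) = -5032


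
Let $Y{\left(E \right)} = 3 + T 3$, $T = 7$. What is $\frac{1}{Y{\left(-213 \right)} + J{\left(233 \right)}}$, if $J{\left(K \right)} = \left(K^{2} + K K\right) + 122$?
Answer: $\frac{1}{108724} \approx 9.1976 \cdot 10^{-6}$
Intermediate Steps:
$J{\left(K \right)} = 122 + 2 K^{2}$ ($J{\left(K \right)} = \left(K^{2} + K^{2}\right) + 122 = 2 K^{2} + 122 = 122 + 2 K^{2}$)
$Y{\left(E \right)} = 24$ ($Y{\left(E \right)} = 3 + 7 \cdot 3 = 3 + 21 = 24$)
$\frac{1}{Y{\left(-213 \right)} + J{\left(233 \right)}} = \frac{1}{24 + \left(122 + 2 \cdot 233^{2}\right)} = \frac{1}{24 + \left(122 + 2 \cdot 54289\right)} = \frac{1}{24 + \left(122 + 108578\right)} = \frac{1}{24 + 108700} = \frac{1}{108724}$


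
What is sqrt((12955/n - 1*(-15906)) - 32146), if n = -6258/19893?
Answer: I*sqrt(249863677070)/2086 ≈ 239.63*I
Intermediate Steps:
n = -2086/6631 (n = -6258*1/19893 = -2086/6631 ≈ -0.31458)
sqrt((12955/n - 1*(-15906)) - 32146) = sqrt((12955/(-2086/6631) - 1*(-15906)) - 32146) = sqrt((12955*(-6631/2086) + 15906) - 32146) = sqrt((-85904605/2086 + 15906) - 32146) = sqrt(-52724689/2086 - 32146) = sqrt(-119781245/2086) = I*sqrt(249863677070)/2086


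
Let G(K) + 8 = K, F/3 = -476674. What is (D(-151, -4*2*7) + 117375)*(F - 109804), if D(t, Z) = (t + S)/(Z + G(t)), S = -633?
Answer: -38859678724834/215 ≈ -1.8074e+11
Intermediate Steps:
F = -1430022 (F = 3*(-476674) = -1430022)
G(K) = -8 + K
D(t, Z) = (-633 + t)/(-8 + Z + t) (D(t, Z) = (t - 633)/(Z + (-8 + t)) = (-633 + t)/(-8 + Z + t))
(D(-151, -4*2*7) + 117375)*(F - 109804) = ((-633 - 151)/(-8 - 4*2*7 - 151) + 117375)*(-1430022 - 109804) = (-784/(-8 - 8*7 - 151) + 117375)*(-1539826) = (-784/(-8 - 56 - 151) + 117375)*(-1539826) = (-784/(-215) + 117375)*(-1539826) = (-1/215*(-784) + 117375)*(-1539826) = (784/215 + 117375)*(-1539826) = (25236409/215)*(-1539826) = -38859678724834/215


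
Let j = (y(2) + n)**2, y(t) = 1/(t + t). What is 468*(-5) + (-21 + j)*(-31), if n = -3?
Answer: -30775/16 ≈ -1923.4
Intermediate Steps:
y(t) = 1/(2*t)
j = 121/16 (j = ((1/2)/2 - 3)**2 = ((1/2)*(1/2) - 3)**2 = (1/4 - 3)**2 = (-11/4)**2 = 121/16 ≈ 7.5625)
468*(-5) + (-21 + j)*(-31) = 468*(-5) + (-21 + 121/16)*(-31) = -2340 - 215/16*(-31) = -2340 + 6665/16 = -30775/16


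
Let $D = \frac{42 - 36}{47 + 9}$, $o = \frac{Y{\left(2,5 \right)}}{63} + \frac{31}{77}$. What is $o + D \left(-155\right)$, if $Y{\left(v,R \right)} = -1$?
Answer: $- \frac{44963}{2772} \approx -16.22$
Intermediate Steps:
$o = \frac{268}{693}$ ($o = - \frac{1}{63} + \frac{31}{77} = \frac{268}{693} \approx 0.38672$)
$D = \frac{3}{28}$ ($D = \frac{6}{56} = 6 \cdot \frac{1}{56} = \frac{3}{28} \approx 0.10714$)
$o + D \left(-155\right) = \frac{268}{693} + \frac{3}{28} \left(-155\right) = \frac{268}{693} - \frac{465}{28} = - \frac{44963}{2772}$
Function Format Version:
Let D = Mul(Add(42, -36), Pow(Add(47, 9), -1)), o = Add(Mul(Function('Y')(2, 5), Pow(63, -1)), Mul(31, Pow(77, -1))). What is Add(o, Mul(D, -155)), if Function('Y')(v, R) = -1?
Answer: Rational(-44963, 2772) ≈ -16.220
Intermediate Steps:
o = Rational(268, 693) (o = Add(Mul(-1, Pow(63, -1)), Mul(31, Pow(77, -1))) = Add(Mul(-1, Rational(1, 63)), Mul(31, Rational(1, 77))) = Add(Rational(-1, 63), Rational(31, 77)) = Rational(268, 693) ≈ 0.38672)
D = Rational(3, 28) (D = Mul(6, Pow(56, -1)) = Mul(6, Rational(1, 56)) = Rational(3, 28) ≈ 0.10714)
Add(o, Mul(D, -155)) = Add(Rational(268, 693), Mul(Rational(3, 28), -155)) = Add(Rational(268, 693), Rational(-465, 28)) = Rational(-44963, 2772)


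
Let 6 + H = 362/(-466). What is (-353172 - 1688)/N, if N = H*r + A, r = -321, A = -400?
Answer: -82682380/413659 ≈ -199.88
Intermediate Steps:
H = -1579/233 (H = -6 + 362/(-466) = -6 + 362*(-1/466) = -6 - 181/233 = -1579/233 ≈ -6.7768)
N = 413659/233 (N = -1579/233*(-321) - 400 = 506859/233 - 400 = 413659/233 ≈ 1775.4)
(-353172 - 1688)/N = (-353172 - 1688)/(413659/233) = -354860*233/413659 = -82682380/413659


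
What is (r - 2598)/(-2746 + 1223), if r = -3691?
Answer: 6289/1523 ≈ 4.1293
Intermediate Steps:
(r - 2598)/(-2746 + 1223) = (-3691 - 2598)/(-2746 + 1223) = -6289/(-1523) = -6289*(-1/1523) = 6289/1523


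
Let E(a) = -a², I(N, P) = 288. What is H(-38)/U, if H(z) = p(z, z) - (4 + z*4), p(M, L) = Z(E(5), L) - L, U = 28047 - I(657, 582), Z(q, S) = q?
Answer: 161/27759 ≈ 0.0057999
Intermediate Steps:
U = 27759 (U = 28047 - 1*288 = 28047 - 288 = 27759)
p(M, L) = -25 - L (p(M, L) = -1*5² - L = -1*25 - L = -25 - L)
H(z) = -29 - 5*z (H(z) = (-25 - z) - (4 + z*4) = (-25 - z) - (4 + 4*z) = (-25 - z) + (-4 - 4*z) = -29 - 5*z)
H(-38)/U = (-29 - 5*(-38))/27759 = (-29 + 190)*(1/27759) = 161*(1/27759) = 161/27759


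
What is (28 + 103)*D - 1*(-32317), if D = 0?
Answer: 32317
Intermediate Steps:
(28 + 103)*D - 1*(-32317) = (28 + 103)*0 - 1*(-32317) = 131*0 + 32317 = 0 + 32317 = 32317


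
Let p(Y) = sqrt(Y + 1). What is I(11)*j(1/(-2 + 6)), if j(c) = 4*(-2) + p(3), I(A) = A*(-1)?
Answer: 66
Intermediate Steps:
p(Y) = sqrt(1 + Y)
I(A) = -A
j(c) = -6 (j(c) = 4*(-2) + sqrt(1 + 3) = -8 + sqrt(4) = -8 + 2 = -6)
I(11)*j(1/(-2 + 6)) = -1*11*(-6) = -11*(-6) = 66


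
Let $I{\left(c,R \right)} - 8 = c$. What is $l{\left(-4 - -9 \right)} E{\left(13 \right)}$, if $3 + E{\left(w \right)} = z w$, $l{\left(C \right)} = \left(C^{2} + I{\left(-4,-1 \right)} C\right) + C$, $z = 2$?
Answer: $1150$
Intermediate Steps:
$I{\left(c,R \right)} = 8 + c$
$l{\left(C \right)} = C^{2} + 5 C$ ($l{\left(C \right)} = \left(C^{2} + \left(8 - 4\right) C\right) + C = \left(C^{2} + 4 C\right) + C = C^{2} + 5 C$)
$E{\left(w \right)} = -3 + 2 w$
$l{\left(-4 - -9 \right)} E{\left(13 \right)} = \left(-4 - -9\right) \left(5 - -5\right) \left(-3 + 2 \cdot 13\right) = \left(-4 + 9\right) \left(5 + \left(-4 + 9\right)\right) \left(-3 + 26\right) = 5 \left(5 + 5\right) 23 = 5 \cdot 10 \cdot 23 = 50 \cdot 23 = 1150$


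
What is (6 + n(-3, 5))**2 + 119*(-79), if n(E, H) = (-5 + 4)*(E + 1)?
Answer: -9337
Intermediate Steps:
n(E, H) = -1 - E (n(E, H) = -(1 + E) = -1 - E)
(6 + n(-3, 5))**2 + 119*(-79) = (6 + (-1 - 1*(-3)))**2 + 119*(-79) = (6 + (-1 + 3))**2 - 9401 = (6 + 2)**2 - 9401 = 8**2 - 9401 = 64 - 9401 = -9337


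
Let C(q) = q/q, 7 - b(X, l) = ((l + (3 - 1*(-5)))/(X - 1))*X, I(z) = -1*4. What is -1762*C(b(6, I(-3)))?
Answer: -1762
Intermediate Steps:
I(z) = -4
b(X, l) = 7 - X*(8 + l)/(-1 + X) (b(X, l) = 7 - (l + (3 - 1*(-5)))/(X - 1)*X = 7 - (l + (3 + 5))/(-1 + X)*X = 7 - (l + 8)/(-1 + X)*X = 7 - (8 + l)/(-1 + X)*X = 7 - X*(8 + l)/(-1 + X))
C(q) = 1
-1762*C(b(6, I(-3))) = -1762*1 = -1762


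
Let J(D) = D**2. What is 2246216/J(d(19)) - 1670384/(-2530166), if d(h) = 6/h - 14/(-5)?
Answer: 3205745187679059/13855189016 ≈ 2.3138e+5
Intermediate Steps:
d(h) = 14/5 + 6/h (d(h) = 6/h - 14*(-1/5) = 6/h + 14/5 = 14/5 + 6/h)
2246216/J(d(19)) - 1670384/(-2530166) = 2246216/((14/5 + 6/19)**2) - 1670384/(-2530166) = 2246216/((14/5 + 6*(1/19))**2) - 1670384*(-1/2530166) = 2246216/((14/5 + 6/19)**2) + 835192/1265083 = 2246216/((296/95)**2) + 835192/1265083 = 2246216/(87616/9025) + 835192/1265083 = 2246216*(9025/87616) + 835192/1265083 = 2534012425/10952 + 835192/1265083 = 3205745187679059/13855189016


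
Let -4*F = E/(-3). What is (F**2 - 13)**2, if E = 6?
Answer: 2601/16 ≈ 162.56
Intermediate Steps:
F = 1/2 (F = -3/(2*(-3)) = -3*(-1)/(2*3) = -1/4*(-2) = 1/2 ≈ 0.50000)
(F**2 - 13)**2 = ((1/2)**2 - 13)**2 = (1/4 - 13)**2 = (-51/4)**2 = 2601/16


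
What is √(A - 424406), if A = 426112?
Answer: √1706 ≈ 41.304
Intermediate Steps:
√(A - 424406) = √(426112 - 424406) = √1706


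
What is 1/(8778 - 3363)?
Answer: 1/5415 ≈ 0.00018467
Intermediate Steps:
1/(8778 - 3363) = 1/5415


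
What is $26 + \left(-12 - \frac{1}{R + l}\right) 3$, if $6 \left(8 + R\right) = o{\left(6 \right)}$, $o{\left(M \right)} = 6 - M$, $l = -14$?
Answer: $- \frac{217}{22} \approx -9.8636$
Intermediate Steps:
$R = -8$ ($R = -8 + \frac{6 - 6}{6} = -8 + \frac{1}{6} \cdot 0 = -8 + 0 = -8$)
$26 + \left(-12 - \frac{1}{R + l}\right) 3 = 26 + \left(-12 - \frac{1}{-8 - 14}\right) 3 = 26 + \left(-12 - \frac{1}{-22}\right) 3 = 26 + \left(-12 - - \frac{1}{22}\right) 3 = 26 + \left(-12 + \frac{1}{22}\right) 3 = 26 - \frac{789}{22} = - \frac{217}{22}$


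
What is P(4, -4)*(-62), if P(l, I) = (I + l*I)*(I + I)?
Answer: -9920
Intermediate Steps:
P(l, I) = 2*I*(I + I*l) (P(l, I) = (I + I*l)*(2*I) = 2*I*(I + I*l))
P(4, -4)*(-62) = (2*(-4)²*(1 + 4))*(-62) = (2*16*5)*(-62) = 160*(-62) = -9920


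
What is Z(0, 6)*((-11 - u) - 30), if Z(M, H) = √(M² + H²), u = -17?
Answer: -144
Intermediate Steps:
Z(M, H) = √(H² + M²)
Z(0, 6)*((-11 - u) - 30) = √(6² + 0²)*((-11 - 1*(-17)) - 30) = √(36 + 0)*((-11 + 17) - 30) = √36*(6 - 30) = 6*(-24) = -144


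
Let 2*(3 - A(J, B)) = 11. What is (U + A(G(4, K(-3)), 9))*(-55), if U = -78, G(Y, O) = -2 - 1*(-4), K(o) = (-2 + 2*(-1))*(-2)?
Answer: 8855/2 ≈ 4427.5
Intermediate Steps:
K(o) = 8 (K(o) = (-2 - 2)*(-2) = -4*(-2) = 8)
G(Y, O) = 2 (G(Y, O) = -2 + 4 = 2)
A(J, B) = -5/2 (A(J, B) = 3 - ½*11 = 3 - 11/2 = -5/2)
(U + A(G(4, K(-3)), 9))*(-55) = (-78 - 5/2)*(-55) = -161/2*(-55) = 8855/2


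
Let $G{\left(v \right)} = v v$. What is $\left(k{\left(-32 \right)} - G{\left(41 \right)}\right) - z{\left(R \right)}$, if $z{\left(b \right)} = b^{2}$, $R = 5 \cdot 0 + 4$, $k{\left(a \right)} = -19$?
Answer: $-1716$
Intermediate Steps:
$R = 4$ ($R = 0 + 4 = 4$)
$G{\left(v \right)} = v^{2}$
$\left(k{\left(-32 \right)} - G{\left(41 \right)}\right) - z{\left(R \right)} = \left(-19 - 41^{2}\right) - 4^{2} = \left(-19 - 1681\right) - 16 = -1700 - 16 = -1716$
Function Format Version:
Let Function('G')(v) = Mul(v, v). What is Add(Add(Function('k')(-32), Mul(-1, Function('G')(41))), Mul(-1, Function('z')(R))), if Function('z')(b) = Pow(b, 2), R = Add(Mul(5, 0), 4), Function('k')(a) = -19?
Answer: -1716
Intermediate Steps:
R = 4 (R = Add(0, 4) = 4)
Function('G')(v) = Pow(v, 2)
Add(Add(Function('k')(-32), Mul(-1, Function('G')(41))), Mul(-1, Function('z')(R))) = Add(Add(-19, Mul(-1, Pow(41, 2))), Mul(-1, Pow(4, 2))) = Add(Add(-19, Mul(-1, 1681)), Mul(-1, 16)) = Add(Add(-19, -1681), -16) = Add(-1700, -16) = -1716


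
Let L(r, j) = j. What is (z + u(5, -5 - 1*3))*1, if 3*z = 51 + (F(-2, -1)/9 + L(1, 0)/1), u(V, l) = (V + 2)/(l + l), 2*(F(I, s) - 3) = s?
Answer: 7195/432 ≈ 16.655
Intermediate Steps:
F(I, s) = 3 + s/2
u(V, l) = (2 + V)/(2*l) (u(V, l) = (2 + V)/((2*l)) = (2 + V)*(1/(2*l)) = (2 + V)/(2*l))
z = 923/54 (z = (51 + ((3 + (1/2)*(-1))/9 + 0/1))/3 = (51 + ((3 - 1/2)*(1/9) + 0*1))/3 = (51 + ((5/2)*(1/9) + 0))/3 = (51 + (5/18 + 0))/3 = (51 + 5/18)/3 = (1/3)*(923/18) = 923/54 ≈ 17.093)
(z + u(5, -5 - 1*3))*1 = (923/54 + (2 + 5)/(2*(-5 - 1*3)))*1 = (923/54 + (1/2)*7/(-5 - 3))*1 = (923/54 + (1/2)*7/(-8))*1 = (923/54 + (1/2)*(-1/8)*7)*1 = (923/54 - 7/16)*1 = (7195/432)*1 = 7195/432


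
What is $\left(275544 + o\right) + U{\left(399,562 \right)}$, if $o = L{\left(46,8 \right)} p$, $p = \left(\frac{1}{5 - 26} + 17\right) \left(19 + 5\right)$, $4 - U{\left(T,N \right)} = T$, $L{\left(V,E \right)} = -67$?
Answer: $\frac{1735227}{7} \approx 2.4789 \cdot 10^{5}$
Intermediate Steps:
$U{\left(T,N \right)} = 4 - T$
$p = \frac{2848}{7}$ ($p = \left(\frac{1}{-21} + 17\right) 24 = \left(- \frac{1}{21} + 17\right) 24 = \frac{356}{21} \cdot 24 = \frac{2848}{7} \approx 406.86$)
$o = - \frac{190816}{7}$ ($o = \left(-67\right) \frac{2848}{7} = - \frac{190816}{7} \approx -27259.0$)
$\left(275544 + o\right) + U{\left(399,562 \right)} = \left(275544 - \frac{190816}{7}\right) + \left(4 - 399\right) = \frac{1737992}{7} + \left(4 - 399\right) = \frac{1737992}{7} - 395 = \frac{1735227}{7}$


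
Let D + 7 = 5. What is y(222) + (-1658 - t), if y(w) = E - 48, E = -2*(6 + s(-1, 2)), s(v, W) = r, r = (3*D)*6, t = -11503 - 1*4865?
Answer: 14722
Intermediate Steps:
D = -2 (D = -7 + 5 = -2)
t = -16368 (t = -11503 - 4865 = -16368)
r = -36 (r = (3*(-2))*6 = -6*6 = -36)
s(v, W) = -36
E = 60 (E = -2*(6 - 36) = -2*(-30) = 60)
y(w) = 12 (y(w) = 60 - 48 = 12)
y(222) + (-1658 - t) = 12 + (-1658 - 1*(-16368)) = 12 + (-1658 + 16368) = 12 + 14710 = 14722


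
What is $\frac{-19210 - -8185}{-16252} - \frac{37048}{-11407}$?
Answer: $\frac{3892333}{991372} \approx 3.9262$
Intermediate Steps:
$\frac{-19210 - -8185}{-16252} - \frac{37048}{-11407} = \left(-19210 + 8185\right) \left(- \frac{1}{16252}\right) - - \frac{3368}{1037} = \left(-11025\right) \left(- \frac{1}{16252}\right) + \frac{3368}{1037} = \frac{11025}{16252} + \frac{3368}{1037} = \frac{3892333}{991372}$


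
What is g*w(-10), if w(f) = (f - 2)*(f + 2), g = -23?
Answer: -2208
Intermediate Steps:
w(f) = (-2 + f)*(2 + f)
g*w(-10) = -23*(-4 + (-10)**2) = -23*(-4 + 100) = -23*96 = -2208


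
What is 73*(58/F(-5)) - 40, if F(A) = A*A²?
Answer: -9234/125 ≈ -73.872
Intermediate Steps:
F(A) = A³
73*(58/F(-5)) - 40 = 73*(58/((-5)³)) - 40 = 73*(58/(-125)) - 40 = 73*(58*(-1/125)) - 40 = 73*(-58/125) - 40 = -4234/125 - 40 = -9234/125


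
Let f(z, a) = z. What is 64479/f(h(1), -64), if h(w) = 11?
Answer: 64479/11 ≈ 5861.7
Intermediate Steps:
64479/f(h(1), -64) = 64479/11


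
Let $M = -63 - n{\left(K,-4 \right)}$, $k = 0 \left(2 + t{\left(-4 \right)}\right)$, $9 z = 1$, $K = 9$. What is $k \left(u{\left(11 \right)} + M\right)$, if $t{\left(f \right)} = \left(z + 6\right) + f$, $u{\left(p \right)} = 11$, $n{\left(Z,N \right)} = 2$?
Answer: $0$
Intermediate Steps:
$z = \frac{1}{9}$ ($z = \frac{1}{9} \cdot 1 = \frac{1}{9} \approx 0.11111$)
$t{\left(f \right)} = \frac{55}{9} + f$ ($t{\left(f \right)} = \left(\frac{1}{9} + 6\right) + f = \frac{55}{9} + f$)
$k = 0$ ($k = 0 \left(2 + \left(\frac{55}{9} - 4\right)\right) = 0 \left(2 + \frac{19}{9}\right) = 0 \cdot \frac{37}{9} = 0$)
$M = -65$ ($M = -63 - 2 = -65$)
$k \left(u{\left(11 \right)} + M\right) = 0 \left(11 - 65\right) = 0 \left(-54\right) = 0$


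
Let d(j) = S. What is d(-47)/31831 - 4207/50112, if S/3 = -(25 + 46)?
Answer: -144586873/1595115072 ≈ -0.090644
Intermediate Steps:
S = -213 (S = 3*(-(25 + 46)) = 3*(-1*71) = 3*(-71) = -213)
d(j) = -213
d(-47)/31831 - 4207/50112 = -213/31831 - 4207/50112 = -144586873/1595115072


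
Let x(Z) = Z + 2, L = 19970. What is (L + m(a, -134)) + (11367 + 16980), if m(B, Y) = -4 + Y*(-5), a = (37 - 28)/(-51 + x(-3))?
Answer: 48983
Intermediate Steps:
x(Z) = 2 + Z
a = -9/52 (a = (37 - 28)/(-51 + (2 - 3)) = 9/(-51 - 1) = 9/(-52) = 9*(-1/52) = -9/52 ≈ -0.17308)
m(B, Y) = -4 - 5*Y
(L + m(a, -134)) + (11367 + 16980) = (19970 + (-4 - 5*(-134))) + (11367 + 16980) = (19970 + (-4 + 670)) + 28347 = (19970 + 666) + 28347 = 20636 + 28347 = 48983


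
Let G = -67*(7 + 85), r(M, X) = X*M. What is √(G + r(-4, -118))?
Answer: 2*I*√1423 ≈ 75.445*I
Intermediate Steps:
r(M, X) = M*X
G = -6164 (G = -67*92 = -6164)
√(G + r(-4, -118)) = √(-6164 - 4*(-118)) = √(-6164 + 472) = √(-5692) = 2*I*√1423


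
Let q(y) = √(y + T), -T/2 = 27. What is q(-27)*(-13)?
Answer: -117*I ≈ -117.0*I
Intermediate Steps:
T = -54 (T = -2*27 = -54)
q(y) = √(-54 + y) (q(y) = √(y - 54) = √(-54 + y))
q(-27)*(-13) = √(-54 - 27)*(-13) = √(-81)*(-13) = (9*I)*(-13) = -117*I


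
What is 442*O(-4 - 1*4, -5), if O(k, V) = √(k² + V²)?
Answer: 442*√89 ≈ 4169.8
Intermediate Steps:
O(k, V) = √(V² + k²)
442*O(-4 - 1*4, -5) = 442*√((-5)² + (-4 - 1*4)²) = 442*√(25 + (-4 - 4)²) = 442*√(25 + (-8)²) = 442*√(25 + 64) = 442*√89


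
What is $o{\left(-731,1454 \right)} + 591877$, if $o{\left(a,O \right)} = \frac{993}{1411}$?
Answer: $\frac{835139440}{1411} \approx 5.9188 \cdot 10^{5}$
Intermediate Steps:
$o{\left(a,O \right)} = \frac{993}{1411}$ ($o{\left(a,O \right)} = 993 \cdot \frac{1}{1411} = \frac{993}{1411}$)
$o{\left(-731,1454 \right)} + 591877 = \frac{993}{1411} + 591877 = \frac{835139440}{1411}$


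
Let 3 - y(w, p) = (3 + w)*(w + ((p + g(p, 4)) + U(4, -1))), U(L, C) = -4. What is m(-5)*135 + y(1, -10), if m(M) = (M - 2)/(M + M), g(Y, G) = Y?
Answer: 379/2 ≈ 189.50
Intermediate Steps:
m(M) = (-2 + M)/(2*M) (m(M) = (-2 + M)/((2*M)) = (-2 + M)*(1/(2*M)) = (-2 + M)/(2*M))
y(w, p) = 3 - (3 + w)*(-4 + w + 2*p) (y(w, p) = 3 - (3 + w)*(w + ((p + p) - 4)) = 3 - (3 + w)*(w + (2*p - 4)) = 3 - (3 + w)*(w + (-4 + 2*p)) = 3 - (3 + w)*(-4 + w + 2*p))
m(-5)*135 + y(1, -10) = ((½)*(-2 - 5)/(-5))*135 + (15 + 1 - 1*1² - 6*(-10) - 2*(-10)*1) = ((½)*(-⅕)*(-7))*135 + (15 + 1 - 1*1 + 60 + 20) = (7/10)*135 + (15 + 1 - 1 + 60 + 20) = 189/2 + 95 = 379/2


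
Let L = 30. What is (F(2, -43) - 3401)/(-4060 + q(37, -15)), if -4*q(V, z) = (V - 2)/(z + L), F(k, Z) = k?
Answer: 40788/48727 ≈ 0.83707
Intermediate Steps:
q(V, z) = -(-2 + V)/(4*(30 + z)) (q(V, z) = -(V - 2)/(4*(z + 30)) = -(-2 + V)/(4*(30 + z)))
(F(2, -43) - 3401)/(-4060 + q(37, -15)) = (2 - 3401)/(-4060 + (2 - 1*37)/(4*(30 - 15))) = -3399/(-4060 + (1/4)*(2 - 37)/15) = -3399/(-4060 + (1/4)*(1/15)*(-35)) = -3399/(-4060 - 7/12) = -3399/(-48727/12) = -3399*(-12/48727) = 40788/48727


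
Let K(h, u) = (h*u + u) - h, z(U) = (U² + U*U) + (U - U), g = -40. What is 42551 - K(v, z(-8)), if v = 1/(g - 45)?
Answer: 3606082/85 ≈ 42425.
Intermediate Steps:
v = -1/85 (v = 1/(-40 - 45) = 1/(-85) = -1/85 ≈ -0.011765)
z(U) = 2*U² (z(U) = (U² + U²) + 0 = 2*U² + 0 = 2*U²)
K(h, u) = u - h + h*u (K(h, u) = (u + h*u) - h = u - h + h*u)
42551 - K(v, z(-8)) = 42551 - (2*(-8)² - 1*(-1/85) - 2*(-8)²/85) = 42551 - (2*64 + 1/85 - 2*64/85) = 42551 - (128 + 1/85 - 1/85*128) = 42551 - (128 + 1/85 - 128/85) = 42551 - 1*10753/85 = 42551 - 10753/85 = 3606082/85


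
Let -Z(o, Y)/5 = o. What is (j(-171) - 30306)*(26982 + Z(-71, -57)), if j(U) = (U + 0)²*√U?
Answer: -828475122 + 2398083651*I*√19 ≈ -8.2848e+8 + 1.0453e+10*I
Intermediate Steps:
Z(o, Y) = -5*o
j(U) = U^(5/2) (j(U) = U²*√U = U^(5/2))
(j(-171) - 30306)*(26982 + Z(-71, -57)) = ((-171)^(5/2) - 30306)*(26982 - 5*(-71)) = (87723*I*√19 - 30306)*(26982 + 355) = (-30306 + 87723*I*√19)*27337 = -828475122 + 2398083651*I*√19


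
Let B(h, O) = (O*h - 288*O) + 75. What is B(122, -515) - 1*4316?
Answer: 81249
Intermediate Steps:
B(h, O) = 75 - 288*O + O*h (B(h, O) = (-288*O + O*h) + 75 = 75 - 288*O + O*h)
B(122, -515) - 1*4316 = (75 - 288*(-515) - 515*122) - 1*4316 = (75 + 148320 - 62830) - 4316 = 85565 - 4316 = 81249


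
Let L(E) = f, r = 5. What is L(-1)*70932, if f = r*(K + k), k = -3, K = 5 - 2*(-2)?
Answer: 2127960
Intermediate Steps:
K = 9 (K = 5 + 4 = 9)
f = 30 (f = 5*(9 - 3) = 5*6 = 30)
L(E) = 30
L(-1)*70932 = 30*70932 = 2127960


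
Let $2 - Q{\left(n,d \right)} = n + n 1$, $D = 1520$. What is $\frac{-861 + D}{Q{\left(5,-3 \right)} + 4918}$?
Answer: $\frac{659}{4910} \approx 0.13422$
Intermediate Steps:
$Q{\left(n,d \right)} = 2 - 2 n$ ($Q{\left(n,d \right)} = 2 - \left(n + n 1\right) = 2 - \left(n + n\right) = 2 - 2 n$)
$\frac{-861 + D}{Q{\left(5,-3 \right)} + 4918} = \frac{-861 + 1520}{\left(2 - 10\right) + 4918} = \frac{659}{\left(2 - 10\right) + 4918} = \frac{659}{-8 + 4918} = \frac{659}{4910}$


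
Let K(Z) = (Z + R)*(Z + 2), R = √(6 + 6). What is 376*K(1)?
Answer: 1128 + 2256*√3 ≈ 5035.5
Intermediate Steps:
R = 2*√3 (R = √12 = 2*√3 ≈ 3.4641)
K(Z) = (2 + Z)*(Z + 2*√3) (K(Z) = (Z + 2*√3)*(Z + 2) = (Z + 2*√3)*(2 + Z) = (2 + Z)*(Z + 2*√3))
376*K(1) = 376*(1² + 2*1 + 4*√3 + 2*1*√3) = 376*(1 + 2 + 4*√3 + 2*√3) = 376*(3 + 6*√3) = 1128 + 2256*√3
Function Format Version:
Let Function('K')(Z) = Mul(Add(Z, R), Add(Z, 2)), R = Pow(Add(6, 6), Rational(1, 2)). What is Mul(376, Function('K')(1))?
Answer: Add(1128, Mul(2256, Pow(3, Rational(1, 2)))) ≈ 5035.5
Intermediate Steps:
R = Mul(2, Pow(3, Rational(1, 2))) (R = Pow(12, Rational(1, 2)) = Mul(2, Pow(3, Rational(1, 2))) ≈ 3.4641)
Function('K')(Z) = Mul(Add(2, Z), Add(Z, Mul(2, Pow(3, Rational(1, 2))))) (Function('K')(Z) = Mul(Add(Z, Mul(2, Pow(3, Rational(1, 2)))), Add(Z, 2)) = Mul(Add(Z, Mul(2, Pow(3, Rational(1, 2)))), Add(2, Z)) = Mul(Add(2, Z), Add(Z, Mul(2, Pow(3, Rational(1, 2))))))
Mul(376, Function('K')(1)) = Mul(376, Add(Pow(1, 2), Mul(2, 1), Mul(4, Pow(3, Rational(1, 2))), Mul(2, 1, Pow(3, Rational(1, 2))))) = Mul(376, Add(1, 2, Mul(4, Pow(3, Rational(1, 2))), Mul(2, Pow(3, Rational(1, 2))))) = Mul(376, Add(3, Mul(6, Pow(3, Rational(1, 2))))) = Add(1128, Mul(2256, Pow(3, Rational(1, 2))))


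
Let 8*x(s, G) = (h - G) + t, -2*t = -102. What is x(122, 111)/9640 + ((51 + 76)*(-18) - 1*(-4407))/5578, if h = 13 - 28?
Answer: 16315317/43017536 ≈ 0.37927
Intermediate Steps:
t = 51 (t = -1/2*(-102) = 51)
h = -15
x(s, G) = 9/2 - G/8 (x(s, G) = ((-15 - G) + 51)/8 = (36 - G)/8 = 9/2 - G/8)
x(122, 111)/9640 + ((51 + 76)*(-18) - 1*(-4407))/5578 = (9/2 - 1/8*111)/9640 + ((51 + 76)*(-18) - 1*(-4407))/5578 = (9/2 - 111/8)*(1/9640) + (127*(-18) + 4407)*(1/5578) = -75/8*1/9640 + (-2286 + 4407)*(1/5578) = -15/15424 + 2121*(1/5578) = -15/15424 + 2121/5578 = 16315317/43017536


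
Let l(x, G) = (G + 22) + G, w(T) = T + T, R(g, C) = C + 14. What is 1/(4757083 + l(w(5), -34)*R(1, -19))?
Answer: 1/4757313 ≈ 2.1020e-7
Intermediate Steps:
R(g, C) = 14 + C
w(T) = 2*T
l(x, G) = 22 + 2*G (l(x, G) = (22 + G) + G = 22 + 2*G)
1/(4757083 + l(w(5), -34)*R(1, -19)) = 1/(4757083 + (22 + 2*(-34))*(14 - 19)) = 1/(4757083 + (22 - 68)*(-5)) = 1/(4757083 - 46*(-5)) = 1/(4757083 + 230) = 1/4757313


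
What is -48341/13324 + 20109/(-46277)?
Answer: -2505008773/616594748 ≈ -4.0627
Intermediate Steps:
-48341/13324 + 20109/(-46277) = -48341*1/13324 + 20109*(-1/46277) = -48341/13324 - 20109/46277 = -2505008773/616594748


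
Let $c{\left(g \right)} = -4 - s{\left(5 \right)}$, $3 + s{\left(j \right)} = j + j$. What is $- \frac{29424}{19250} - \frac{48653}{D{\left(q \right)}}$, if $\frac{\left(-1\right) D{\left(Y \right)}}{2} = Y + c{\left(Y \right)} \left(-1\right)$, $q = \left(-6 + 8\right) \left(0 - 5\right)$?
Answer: $\frac{468255701}{19250} \approx 24325.0$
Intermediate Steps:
$s{\left(j \right)} = -3 + 2 j$ ($s{\left(j \right)} = -3 + \left(j + j\right) = -3 + 2 j$)
$c{\left(g \right)} = -11$ ($c{\left(g \right)} = -4 - \left(-3 + 2 \cdot 5\right) = -4 - \left(-3 + 10\right) = -4 - 7 = -11$)
$q = -10$ ($q = 2 \left(-5\right) = -10$)
$D{\left(Y \right)} = -22 - 2 Y$ ($D{\left(Y \right)} = - 2 \left(Y - -11\right) = - 2 \left(Y + 11\right) = - 2 \left(11 + Y\right) = -22 - 2 Y$)
$- \frac{29424}{19250} - \frac{48653}{D{\left(q \right)}} = - \frac{29424}{19250} - \frac{48653}{-22 - -20} = \left(-29424\right) \frac{1}{19250} - \frac{48653}{-22 + 20} = - \frac{14712}{9625} - \frac{48653}{-2} = - \frac{14712}{9625} - - \frac{48653}{2} = - \frac{14712}{9625} + \frac{48653}{2} = \frac{468255701}{19250}$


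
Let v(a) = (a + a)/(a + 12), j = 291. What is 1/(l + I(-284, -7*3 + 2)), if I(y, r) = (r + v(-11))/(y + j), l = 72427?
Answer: 7/506948 ≈ 1.3808e-5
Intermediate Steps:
v(a) = 2*a/(12 + a) (v(a) = (2*a)/(12 + a) = 2*a/(12 + a))
I(y, r) = (-22 + r)/(291 + y) (I(y, r) = (r + 2*(-11)/(12 - 11))/(y + 291) = (r + 2*(-11)/1)/(291 + y) = (r + 2*(-11)*1)/(291 + y) = (r - 22)/(291 + y) = (-22 + r)/(291 + y))
1/(l + I(-284, -7*3 + 2)) = 1/(72427 + (-22 + (-7*3 + 2))/(291 - 284)) = 1/(72427 + (-22 + (-21 + 2))/7) = 1/(72427 + (-22 - 19)/7) = 1/(72427 + (1/7)*(-41)) = 1/(72427 - 41/7) = 1/(506948/7) = 7/506948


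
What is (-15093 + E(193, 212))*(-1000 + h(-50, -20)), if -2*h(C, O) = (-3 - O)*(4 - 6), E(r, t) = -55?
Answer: 14890484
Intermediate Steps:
h(C, O) = -3 - O (h(C, O) = -(-3 - O)*(4 - 6)/2 = -(-3 - O)*(-2)/2 = -(6 + 2*O)/2 = -3 - O)
(-15093 + E(193, 212))*(-1000 + h(-50, -20)) = (-15093 - 55)*(-1000 + (-3 - 1*(-20))) = -15148*(-1000 + (-3 + 20)) = -15148*(-1000 + 17) = -15148*(-983) = 14890484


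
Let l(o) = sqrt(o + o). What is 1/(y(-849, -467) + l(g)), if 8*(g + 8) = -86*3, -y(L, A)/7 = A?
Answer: 934/3053269 - I*sqrt(322)/21372883 ≈ 0.0003059 - 8.3959e-7*I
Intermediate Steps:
y(L, A) = -7*A
g = -161/4 (g = -8 + (-86*3)/8 = -8 + (1/8)*(-258) = -8 - 129/4 = -161/4 ≈ -40.250)
l(o) = sqrt(2)*sqrt(o) (l(o) = sqrt(2*o) = sqrt(2)*sqrt(o))
1/(y(-849, -467) + l(g)) = 1/(-7*(-467) + sqrt(2)*sqrt(-161/4)) = 1/(3269 + sqrt(2)*(I*sqrt(161)/2)) = 1/(3269 + I*sqrt(322)/2)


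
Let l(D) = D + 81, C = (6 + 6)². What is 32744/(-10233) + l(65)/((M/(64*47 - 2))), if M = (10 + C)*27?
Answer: 80645714/787941 ≈ 102.35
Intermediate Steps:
C = 144 (C = 12² = 144)
M = 4158 (M = (10 + 144)*27 = 154*27 = 4158)
l(D) = 81 + D
32744/(-10233) + l(65)/((M/(64*47 - 2))) = 32744/(-10233) + (81 + 65)/((4158/(64*47 - 2))) = 32744*(-1/10233) + 146/((4158/(3008 - 2))) = -32744/10233 + 146/((4158/3006)) = -32744/10233 + 146/((4158*(1/3006))) = -32744/10233 + 146/(231/167) = -32744/10233 + 146*(167/231) = -32744/10233 + 24382/231 = 80645714/787941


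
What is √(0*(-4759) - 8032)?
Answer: 4*I*√502 ≈ 89.621*I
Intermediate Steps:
√(0*(-4759) - 8032) = √(0 - 8032) = √(-8032) = 4*I*√502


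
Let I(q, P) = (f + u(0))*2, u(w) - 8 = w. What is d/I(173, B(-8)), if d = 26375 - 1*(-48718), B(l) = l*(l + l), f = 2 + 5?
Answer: 25031/10 ≈ 2503.1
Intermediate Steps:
u(w) = 8 + w
f = 7
B(l) = 2*l² (B(l) = l*(2*l) = 2*l²)
I(q, P) = 30 (I(q, P) = (7 + (8 + 0))*2 = (7 + 8)*2 = 15*2 = 30)
d = 75093 (d = 26375 + 48718 = 75093)
d/I(173, B(-8)) = 75093/30 = 75093*(1/30) = 25031/10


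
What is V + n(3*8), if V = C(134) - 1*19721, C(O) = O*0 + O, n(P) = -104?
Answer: -19691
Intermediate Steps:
C(O) = O (C(O) = 0 + O = O)
V = -19587 (V = 134 - 1*19721 = 134 - 19721 = -19587)
V + n(3*8) = -19587 - 104 = -19691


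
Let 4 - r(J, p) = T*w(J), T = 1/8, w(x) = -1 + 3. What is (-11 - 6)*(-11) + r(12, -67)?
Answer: 763/4 ≈ 190.75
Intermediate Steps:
w(x) = 2
T = ⅛ ≈ 0.12500
r(J, p) = 15/4 (r(J, p) = 4 - 2/8 = 4 - 1*¼ = 4 - ¼ = 15/4)
(-11 - 6)*(-11) + r(12, -67) = (-11 - 6)*(-11) + 15/4 = -17*(-11) + 15/4 = 187 + 15/4 = 763/4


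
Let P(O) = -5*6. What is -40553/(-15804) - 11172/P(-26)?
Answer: 29629813/79020 ≈ 374.97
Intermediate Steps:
P(O) = -30
-40553/(-15804) - 11172/P(-26) = -40553/(-15804) - 11172/(-30) = -40553*(-1/15804) - 11172*(-1/30) = 40553/15804 + 1862/5 = 29629813/79020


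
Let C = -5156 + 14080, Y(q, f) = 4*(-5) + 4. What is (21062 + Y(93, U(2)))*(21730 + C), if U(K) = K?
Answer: 645144084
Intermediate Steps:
Y(q, f) = -16 (Y(q, f) = -20 + 4 = -16)
C = 8924
(21062 + Y(93, U(2)))*(21730 + C) = (21062 - 16)*(21730 + 8924) = 21046*30654 = 645144084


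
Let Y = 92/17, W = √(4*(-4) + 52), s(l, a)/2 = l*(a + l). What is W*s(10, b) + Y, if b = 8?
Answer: 36812/17 ≈ 2165.4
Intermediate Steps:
s(l, a) = 2*l*(a + l) (s(l, a) = 2*(l*(a + l)) = 2*l*(a + l))
W = 6 (W = √(-16 + 52) = √36 = 6)
Y = 92/17 (Y = 92*(1/17) = 92/17 ≈ 5.4118)
W*s(10, b) + Y = 6*(2*10*(8 + 10)) + 92/17 = 6*(2*10*18) + 92/17 = 6*360 + 92/17 = 2160 + 92/17 = 36812/17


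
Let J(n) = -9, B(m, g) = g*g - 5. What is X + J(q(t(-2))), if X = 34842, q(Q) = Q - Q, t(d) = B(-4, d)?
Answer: 34833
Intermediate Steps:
B(m, g) = -5 + g² (B(m, g) = g² - 5 = -5 + g²)
t(d) = -5 + d²
q(Q) = 0
X + J(q(t(-2))) = 34842 - 9 = 34833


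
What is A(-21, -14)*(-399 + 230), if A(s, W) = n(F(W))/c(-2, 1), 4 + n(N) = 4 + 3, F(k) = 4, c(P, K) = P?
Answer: 507/2 ≈ 253.50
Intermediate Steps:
n(N) = 3 (n(N) = -4 + (4 + 3) = -4 + 7 = 3)
A(s, W) = -3/2 (A(s, W) = 3/(-2) = 3*(-½) = -3/2)
A(-21, -14)*(-399 + 230) = -3*(-399 + 230)/2 = -3/2*(-169) = 507/2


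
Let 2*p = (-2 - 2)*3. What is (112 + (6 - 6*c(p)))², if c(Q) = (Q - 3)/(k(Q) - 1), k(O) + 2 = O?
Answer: 12544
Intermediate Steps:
p = -6 (p = ((-2 - 2)*3)/2 = (-4*3)/2 = (½)*(-12) = -6)
k(O) = -2 + O
c(Q) = 1 (c(Q) = (Q - 3)/((-2 + Q) - 1) = (-3 + Q)/(-3 + Q) = 1)
(112 + (6 - 6*c(p)))² = (112 + (6 - 6*1))² = (112 + (6 - 6))² = (112 + 0)² = 112² = 12544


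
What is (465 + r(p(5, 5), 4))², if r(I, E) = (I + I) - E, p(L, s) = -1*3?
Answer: 207025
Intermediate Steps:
p(L, s) = -3
r(I, E) = -E + 2*I (r(I, E) = 2*I - E = -E + 2*I)
(465 + r(p(5, 5), 4))² = (465 + (-1*4 + 2*(-3)))² = (465 + (-4 - 6))² = (465 - 10)² = 455² = 207025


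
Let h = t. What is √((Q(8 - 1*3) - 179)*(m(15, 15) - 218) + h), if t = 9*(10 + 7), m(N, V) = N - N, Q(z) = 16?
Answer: √35687 ≈ 188.91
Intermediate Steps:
m(N, V) = 0
t = 153 (t = 9*17 = 153)
h = 153
√((Q(8 - 1*3) - 179)*(m(15, 15) - 218) + h) = √((16 - 179)*(0 - 218) + 153) = √(-163*(-218) + 153) = √(35534 + 153) = √35687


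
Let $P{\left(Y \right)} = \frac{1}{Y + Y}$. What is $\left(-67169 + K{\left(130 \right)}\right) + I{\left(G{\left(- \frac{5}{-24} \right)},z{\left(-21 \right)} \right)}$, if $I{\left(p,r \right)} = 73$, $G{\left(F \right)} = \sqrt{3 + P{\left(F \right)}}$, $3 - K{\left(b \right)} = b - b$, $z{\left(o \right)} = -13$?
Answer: $-67093$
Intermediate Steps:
$P{\left(Y \right)} = \frac{1}{2 Y}$
$K{\left(b \right)} = 3$ ($K{\left(b \right)} = 3 - \left(b - b\right) = 3 - 0 = 3 + 0 = 3$)
$G{\left(F \right)} = \sqrt{3 + \frac{1}{2 F}}$
$\left(-67169 + K{\left(130 \right)}\right) + I{\left(G{\left(- \frac{5}{-24} \right)},z{\left(-21 \right)} \right)} = \left(-67169 + 3\right) + 73 = -67166 + 73 = -67093$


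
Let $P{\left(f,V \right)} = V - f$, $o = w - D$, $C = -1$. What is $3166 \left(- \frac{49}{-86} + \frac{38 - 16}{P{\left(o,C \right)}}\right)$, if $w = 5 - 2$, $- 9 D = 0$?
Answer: $- \frac{671192}{43} \approx -15609.0$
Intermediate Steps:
$D = 0$ ($D = \left(- \frac{1}{9}\right) 0 = 0$)
$w = 3$ ($w = 5 - 2 = 3$)
$o = 3$ ($o = 3 - 0 = 3 + 0 = 3$)
$3166 \left(- \frac{49}{-86} + \frac{38 - 16}{P{\left(o,C \right)}}\right) = 3166 \left(- \frac{49}{-86} + \frac{38 - 16}{-1 - 3}\right) = 3166 \left(\left(-49\right) \left(- \frac{1}{86}\right) + \frac{22}{-1 - 3}\right) = 3166 \left(\frac{49}{86} + \frac{22}{-4}\right) = 3166 \left(\frac{49}{86} + 22 \left(- \frac{1}{4}\right)\right) = 3166 \left(\frac{49}{86} - \frac{11}{2}\right) = 3166 \left(- \frac{212}{43}\right) = - \frac{671192}{43}$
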